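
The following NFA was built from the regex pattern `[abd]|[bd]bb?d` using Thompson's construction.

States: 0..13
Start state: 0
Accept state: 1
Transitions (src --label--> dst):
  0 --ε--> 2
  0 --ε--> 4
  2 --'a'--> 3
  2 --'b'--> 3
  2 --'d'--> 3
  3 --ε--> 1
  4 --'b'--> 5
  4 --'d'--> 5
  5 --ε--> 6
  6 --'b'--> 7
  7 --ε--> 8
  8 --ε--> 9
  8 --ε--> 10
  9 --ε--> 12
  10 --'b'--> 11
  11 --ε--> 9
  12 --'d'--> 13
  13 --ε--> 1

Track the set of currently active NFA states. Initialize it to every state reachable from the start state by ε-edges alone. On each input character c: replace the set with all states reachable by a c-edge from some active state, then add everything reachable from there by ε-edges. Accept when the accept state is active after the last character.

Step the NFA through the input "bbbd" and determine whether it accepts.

Answer: ACCEPT

Derivation:
start: ε-closure({0}) = {0,2,4}
'b' @ 1: {1,3,5,6}  [accepting]
'b' @ 2: {7,8,9,10,12}
'b' @ 3: {9,11,12}
'd' @ 4: {1,13}  [accepting]
end set {1,13} — state 1 in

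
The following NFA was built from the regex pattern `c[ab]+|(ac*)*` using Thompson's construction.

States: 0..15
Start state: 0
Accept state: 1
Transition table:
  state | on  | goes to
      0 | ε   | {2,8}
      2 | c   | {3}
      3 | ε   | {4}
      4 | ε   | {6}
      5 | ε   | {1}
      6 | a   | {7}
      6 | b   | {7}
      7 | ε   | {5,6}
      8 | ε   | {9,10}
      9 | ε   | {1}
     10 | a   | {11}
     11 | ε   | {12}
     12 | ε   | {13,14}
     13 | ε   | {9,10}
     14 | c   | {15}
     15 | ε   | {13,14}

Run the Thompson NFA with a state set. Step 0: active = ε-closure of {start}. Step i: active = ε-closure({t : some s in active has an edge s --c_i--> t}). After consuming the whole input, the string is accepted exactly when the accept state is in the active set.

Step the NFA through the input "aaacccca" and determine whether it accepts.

Answer: ACCEPT

Derivation:
S₀ = ε-closure({0}) = {0,1,2,8,9,10}
'a' @ 1: {1,9,10,11,12,13,14}  ✓accept
'a' @ 2: {1,9,10,11,12,13,14}  ✓accept
'a' @ 3: {1,9,10,11,12,13,14}  ✓accept
'c' @ 4: {1,9,10,13,14,15}  ✓accept
'c' @ 5: {1,9,10,13,14,15}  ✓accept
'c' @ 6: {1,9,10,13,14,15}  ✓accept
'c' @ 7: {1,9,10,13,14,15}  ✓accept
'a' @ 8: {1,9,10,11,12,13,14}  ✓accept
end set {1,9,10,11,12,13,14} — state 1 in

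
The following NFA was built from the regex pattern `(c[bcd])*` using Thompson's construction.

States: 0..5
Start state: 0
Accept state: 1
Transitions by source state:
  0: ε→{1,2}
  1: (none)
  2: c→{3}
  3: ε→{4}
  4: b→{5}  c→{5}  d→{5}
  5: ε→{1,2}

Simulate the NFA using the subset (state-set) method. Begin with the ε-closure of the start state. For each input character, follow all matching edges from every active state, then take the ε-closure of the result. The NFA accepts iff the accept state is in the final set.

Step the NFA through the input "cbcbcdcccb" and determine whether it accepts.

initial (ε-close {0}): {0,1,2}
'c' @ 1: {3,4}
'b' @ 2: {1,2,5}  (accept∈set)
'c' @ 3: {3,4}
'b' @ 4: {1,2,5}  (accept∈set)
'c' @ 5: {3,4}
'd' @ 6: {1,2,5}  (accept∈set)
'c' @ 7: {3,4}
'c' @ 8: {1,2,5}  (accept∈set)
'c' @ 9: {3,4}
'b' @ 10: {1,2,5}  (accept∈set)
end set {1,2,5} — state 1 in

Answer: ACCEPT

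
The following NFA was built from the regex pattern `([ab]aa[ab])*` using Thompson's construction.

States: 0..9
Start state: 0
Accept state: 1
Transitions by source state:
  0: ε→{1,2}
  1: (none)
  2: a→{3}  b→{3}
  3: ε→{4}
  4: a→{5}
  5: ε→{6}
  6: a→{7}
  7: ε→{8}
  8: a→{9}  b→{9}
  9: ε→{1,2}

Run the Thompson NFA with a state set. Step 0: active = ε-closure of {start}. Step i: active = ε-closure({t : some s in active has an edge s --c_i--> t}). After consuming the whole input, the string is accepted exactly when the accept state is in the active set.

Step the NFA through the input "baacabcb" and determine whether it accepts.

initial (ε-close {0}): {0,1,2}
'b' @ 1: {3,4}
'a' @ 2: {5,6}
'a' @ 3: {7,8}
'c' @ 4: {}  — dead — no transitions
rest 'abcb' ignored (set empty)
final: {}; accept 1 not in set

Answer: REJECT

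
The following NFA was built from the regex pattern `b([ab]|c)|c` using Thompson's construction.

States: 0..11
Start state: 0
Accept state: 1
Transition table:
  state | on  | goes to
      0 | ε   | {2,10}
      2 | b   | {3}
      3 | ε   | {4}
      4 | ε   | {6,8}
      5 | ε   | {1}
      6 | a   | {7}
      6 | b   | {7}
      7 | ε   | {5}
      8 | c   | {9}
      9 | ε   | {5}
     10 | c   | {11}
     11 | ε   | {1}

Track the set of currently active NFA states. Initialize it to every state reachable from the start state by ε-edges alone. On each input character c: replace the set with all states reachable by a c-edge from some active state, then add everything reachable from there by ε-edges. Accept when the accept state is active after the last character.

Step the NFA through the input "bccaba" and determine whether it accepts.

Answer: REJECT

Derivation:
start: ε-closure({0}) = {0,2,10}
'b' @ 1: {3,4,6,8}
'c' @ 2: {1,5,9}  (accept∈set)
'c' @ 3: {}  — no active states
rest 'aba' ignored (set empty)
end set {} — state 1 not in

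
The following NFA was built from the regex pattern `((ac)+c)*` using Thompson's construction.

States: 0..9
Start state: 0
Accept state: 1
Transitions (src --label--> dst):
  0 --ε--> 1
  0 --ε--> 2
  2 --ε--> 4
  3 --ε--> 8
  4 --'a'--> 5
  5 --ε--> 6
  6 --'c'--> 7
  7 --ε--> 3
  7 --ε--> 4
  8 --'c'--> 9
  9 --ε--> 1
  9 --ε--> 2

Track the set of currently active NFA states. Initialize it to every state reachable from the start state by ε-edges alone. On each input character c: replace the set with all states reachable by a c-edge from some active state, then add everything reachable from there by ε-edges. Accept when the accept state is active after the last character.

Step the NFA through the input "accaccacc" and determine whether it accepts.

Answer: ACCEPT

Trace:
initial (ε-close {0}): {0,1,2,4}
'a' @ 1: {5,6}
'c' @ 2: {3,4,7,8}
'c' @ 3: {1,2,4,9}  ✓accept
'a' @ 4: {5,6}
'c' @ 5: {3,4,7,8}
'c' @ 6: {1,2,4,9}  ✓accept
'a' @ 7: {5,6}
'c' @ 8: {3,4,7,8}
'c' @ 9: {1,2,4,9}  ✓accept
after full input: {1,2,4,9}  (accept=1 in)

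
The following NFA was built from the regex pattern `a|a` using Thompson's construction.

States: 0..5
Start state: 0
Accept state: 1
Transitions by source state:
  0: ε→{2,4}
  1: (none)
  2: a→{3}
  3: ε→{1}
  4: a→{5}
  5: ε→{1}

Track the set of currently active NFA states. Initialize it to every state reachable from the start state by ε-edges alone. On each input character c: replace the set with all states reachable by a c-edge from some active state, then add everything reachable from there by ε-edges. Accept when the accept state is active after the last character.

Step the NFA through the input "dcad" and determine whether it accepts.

Answer: REJECT

Derivation:
S₀ = ε-closure({0}) = {0,2,4}
'd' @ 1: {}  — no active states
rest 'cad' ignored (set empty)
final: {}; accept 1 not in set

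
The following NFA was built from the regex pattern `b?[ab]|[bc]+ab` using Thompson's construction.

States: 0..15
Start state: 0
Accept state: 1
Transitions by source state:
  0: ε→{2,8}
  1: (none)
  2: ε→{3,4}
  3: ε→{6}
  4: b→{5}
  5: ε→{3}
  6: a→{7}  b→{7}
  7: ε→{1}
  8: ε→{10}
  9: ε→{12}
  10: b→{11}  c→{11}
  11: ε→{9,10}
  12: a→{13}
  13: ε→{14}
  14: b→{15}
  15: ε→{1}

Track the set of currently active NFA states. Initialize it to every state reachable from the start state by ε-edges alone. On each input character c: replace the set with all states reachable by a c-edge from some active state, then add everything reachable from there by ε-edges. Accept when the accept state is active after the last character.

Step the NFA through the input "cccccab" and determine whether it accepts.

Answer: ACCEPT

Derivation:
start: ε-closure({0}) = {0,2,3,4,6,8,10}
'c' @ 1: {9,10,11,12}
'c' @ 2: {9,10,11,12}
'c' @ 3: {9,10,11,12}
'c' @ 4: {9,10,11,12}
'c' @ 5: {9,10,11,12}
'a' @ 6: {13,14}
'b' @ 7: {1,15}  (accept∈set)
after full input: {1,15}  (accept=1 in)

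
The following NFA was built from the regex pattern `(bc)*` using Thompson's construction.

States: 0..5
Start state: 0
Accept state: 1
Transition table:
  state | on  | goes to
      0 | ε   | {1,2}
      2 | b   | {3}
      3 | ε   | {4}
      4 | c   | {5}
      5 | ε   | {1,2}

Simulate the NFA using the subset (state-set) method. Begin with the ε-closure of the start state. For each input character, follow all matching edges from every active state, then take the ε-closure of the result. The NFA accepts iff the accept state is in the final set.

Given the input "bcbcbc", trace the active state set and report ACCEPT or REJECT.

Answer: ACCEPT

Steps:
start: ε-closure({0}) = {0,1,2}
'b' @ 1: {3,4}
'c' @ 2: {1,2,5}  [accepting]
'b' @ 3: {3,4}
'c' @ 4: {1,2,5}  [accepting]
'b' @ 5: {3,4}
'c' @ 6: {1,2,5}  [accepting]
end set {1,2,5} — state 1 in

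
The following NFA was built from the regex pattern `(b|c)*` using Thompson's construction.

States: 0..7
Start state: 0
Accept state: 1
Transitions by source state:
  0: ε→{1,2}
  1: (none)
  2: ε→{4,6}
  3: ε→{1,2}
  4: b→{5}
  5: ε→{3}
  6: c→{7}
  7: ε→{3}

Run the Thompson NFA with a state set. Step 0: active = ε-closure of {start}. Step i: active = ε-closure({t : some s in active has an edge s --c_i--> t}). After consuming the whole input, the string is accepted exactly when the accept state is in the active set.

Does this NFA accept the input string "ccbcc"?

S₀ = ε-closure({0}) = {0,1,2,4,6}
'c' @ 1: {1,2,3,4,6,7}  [accepting]
'c' @ 2: {1,2,3,4,6,7}  [accepting]
'b' @ 3: {1,2,3,4,5,6}  [accepting]
'c' @ 4: {1,2,3,4,6,7}  [accepting]
'c' @ 5: {1,2,3,4,6,7}  [accepting]
final: {1,2,3,4,6,7}; accept 1 in set

Answer: ACCEPT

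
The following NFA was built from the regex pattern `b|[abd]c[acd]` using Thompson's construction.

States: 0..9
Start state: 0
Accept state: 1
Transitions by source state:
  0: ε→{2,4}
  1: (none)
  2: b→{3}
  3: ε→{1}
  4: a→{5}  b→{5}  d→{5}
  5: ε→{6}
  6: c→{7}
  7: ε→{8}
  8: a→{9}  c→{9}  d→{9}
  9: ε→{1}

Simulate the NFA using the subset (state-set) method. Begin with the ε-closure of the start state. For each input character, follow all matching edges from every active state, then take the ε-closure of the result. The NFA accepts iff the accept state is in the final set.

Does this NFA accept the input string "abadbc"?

Answer: REJECT

Derivation:
initial (ε-close {0}): {0,2,4}
'a' @ 1: {5,6}
'b' @ 2: {}  — state set empty
rest 'adbc' ignored (set empty)
end set {} — state 1 not in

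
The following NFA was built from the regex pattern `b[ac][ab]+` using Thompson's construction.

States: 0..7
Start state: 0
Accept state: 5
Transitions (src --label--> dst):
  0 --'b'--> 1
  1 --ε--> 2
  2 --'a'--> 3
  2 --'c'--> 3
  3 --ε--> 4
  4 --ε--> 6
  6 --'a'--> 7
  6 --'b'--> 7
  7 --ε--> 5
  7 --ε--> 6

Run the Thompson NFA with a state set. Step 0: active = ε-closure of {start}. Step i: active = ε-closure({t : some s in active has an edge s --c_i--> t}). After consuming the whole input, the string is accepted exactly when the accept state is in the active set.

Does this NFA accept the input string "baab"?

initial (ε-close {0}): {0}
'b' @ 1: {1,2}
'a' @ 2: {3,4,6}
'a' @ 3: {5,6,7}  (accept∈set)
'b' @ 4: {5,6,7}  (accept∈set)
end set {5,6,7} — state 5 in

Answer: ACCEPT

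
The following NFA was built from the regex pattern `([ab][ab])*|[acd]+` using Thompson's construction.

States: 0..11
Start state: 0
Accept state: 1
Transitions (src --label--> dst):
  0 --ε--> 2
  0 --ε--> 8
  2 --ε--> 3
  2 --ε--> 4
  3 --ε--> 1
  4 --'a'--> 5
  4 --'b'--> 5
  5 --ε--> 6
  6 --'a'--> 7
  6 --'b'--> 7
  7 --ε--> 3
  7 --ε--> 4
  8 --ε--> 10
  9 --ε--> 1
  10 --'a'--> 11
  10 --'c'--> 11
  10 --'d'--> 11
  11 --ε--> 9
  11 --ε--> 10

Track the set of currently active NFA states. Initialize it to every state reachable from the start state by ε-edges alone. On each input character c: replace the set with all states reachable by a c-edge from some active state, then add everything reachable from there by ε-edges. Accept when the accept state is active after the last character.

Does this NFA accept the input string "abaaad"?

Answer: REJECT

Derivation:
S₀ = ε-closure({0}) = {0,1,2,3,4,8,10}
'a' @ 1: {1,5,6,9,10,11}  [accepting]
'b' @ 2: {1,3,4,7}  [accepting]
'a' @ 3: {5,6}
'a' @ 4: {1,3,4,7}  [accepting]
'a' @ 5: {5,6}
'd' @ 6: {}  — dead — no transitions
final: {}; accept 1 not in set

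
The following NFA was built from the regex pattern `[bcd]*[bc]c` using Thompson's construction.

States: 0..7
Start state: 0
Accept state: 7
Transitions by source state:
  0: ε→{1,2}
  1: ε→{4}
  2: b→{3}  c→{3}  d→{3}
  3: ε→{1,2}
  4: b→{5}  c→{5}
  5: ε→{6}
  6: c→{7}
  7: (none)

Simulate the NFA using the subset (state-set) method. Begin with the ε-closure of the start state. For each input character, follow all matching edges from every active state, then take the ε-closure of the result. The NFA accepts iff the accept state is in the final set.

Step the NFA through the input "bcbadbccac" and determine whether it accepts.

start: ε-closure({0}) = {0,1,2,4}
'b' @ 1: {1,2,3,4,5,6}
'c' @ 2: {1,2,3,4,5,6,7}  [accepting]
'b' @ 3: {1,2,3,4,5,6}
'a' @ 4: {}  — no active states
rest 'dbccac' ignored (set empty)
after full input: {}  (accept=7 not in)

Answer: REJECT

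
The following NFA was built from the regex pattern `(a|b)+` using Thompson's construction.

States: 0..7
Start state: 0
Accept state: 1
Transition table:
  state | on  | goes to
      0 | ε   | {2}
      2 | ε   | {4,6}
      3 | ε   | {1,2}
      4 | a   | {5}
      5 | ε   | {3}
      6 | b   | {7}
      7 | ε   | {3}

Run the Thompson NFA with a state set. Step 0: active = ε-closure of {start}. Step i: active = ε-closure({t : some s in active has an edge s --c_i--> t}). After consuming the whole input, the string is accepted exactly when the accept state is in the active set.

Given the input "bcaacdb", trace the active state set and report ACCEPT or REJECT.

S₀ = ε-closure({0}) = {0,2,4,6}
'b' @ 1: {1,2,3,4,6,7}  ✓accept
'c' @ 2: {}  — state set empty
rest 'aacdb' ignored (set empty)
after full input: {}  (accept=1 not in)

Answer: REJECT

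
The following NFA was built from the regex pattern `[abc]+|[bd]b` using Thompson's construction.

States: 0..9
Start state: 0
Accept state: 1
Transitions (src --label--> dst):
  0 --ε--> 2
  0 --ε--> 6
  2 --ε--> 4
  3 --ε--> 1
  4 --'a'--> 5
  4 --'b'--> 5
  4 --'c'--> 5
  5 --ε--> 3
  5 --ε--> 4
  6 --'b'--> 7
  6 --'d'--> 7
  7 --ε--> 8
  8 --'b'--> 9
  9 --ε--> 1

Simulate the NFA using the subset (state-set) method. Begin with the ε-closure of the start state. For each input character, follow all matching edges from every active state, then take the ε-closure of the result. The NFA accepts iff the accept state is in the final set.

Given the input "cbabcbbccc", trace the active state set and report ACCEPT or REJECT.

start: ε-closure({0}) = {0,2,4,6}
'c' @ 1: {1,3,4,5}  [accepting]
'b' @ 2: {1,3,4,5}  [accepting]
'a' @ 3: {1,3,4,5}  [accepting]
'b' @ 4: {1,3,4,5}  [accepting]
'c' @ 5: {1,3,4,5}  [accepting]
'b' @ 6: {1,3,4,5}  [accepting]
'b' @ 7: {1,3,4,5}  [accepting]
'c' @ 8: {1,3,4,5}  [accepting]
'c' @ 9: {1,3,4,5}  [accepting]
'c' @ 10: {1,3,4,5}  [accepting]
end set {1,3,4,5} — state 1 in

Answer: ACCEPT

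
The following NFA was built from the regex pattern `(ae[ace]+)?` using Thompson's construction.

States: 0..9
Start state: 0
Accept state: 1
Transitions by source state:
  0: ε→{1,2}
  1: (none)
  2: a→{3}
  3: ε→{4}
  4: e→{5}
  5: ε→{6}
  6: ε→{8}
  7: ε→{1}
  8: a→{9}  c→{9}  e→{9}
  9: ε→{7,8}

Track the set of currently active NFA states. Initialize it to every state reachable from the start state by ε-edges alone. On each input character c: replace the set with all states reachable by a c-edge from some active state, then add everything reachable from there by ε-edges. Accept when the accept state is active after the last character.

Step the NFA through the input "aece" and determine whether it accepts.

Answer: ACCEPT

Trace:
start: ε-closure({0}) = {0,1,2}
'a' @ 1: {3,4}
'e' @ 2: {5,6,8}
'c' @ 3: {1,7,8,9}  [accepting]
'e' @ 4: {1,7,8,9}  [accepting]
final: {1,7,8,9}; accept 1 in set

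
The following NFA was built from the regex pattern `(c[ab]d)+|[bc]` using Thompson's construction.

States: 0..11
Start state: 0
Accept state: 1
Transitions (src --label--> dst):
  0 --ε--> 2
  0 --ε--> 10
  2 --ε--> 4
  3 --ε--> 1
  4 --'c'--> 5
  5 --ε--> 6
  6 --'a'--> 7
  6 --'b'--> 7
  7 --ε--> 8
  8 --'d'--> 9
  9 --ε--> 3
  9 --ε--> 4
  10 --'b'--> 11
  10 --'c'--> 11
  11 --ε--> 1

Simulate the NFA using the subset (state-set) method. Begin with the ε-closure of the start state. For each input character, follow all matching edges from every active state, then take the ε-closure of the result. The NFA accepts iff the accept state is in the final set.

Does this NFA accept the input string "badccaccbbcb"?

S₀ = ε-closure({0}) = {0,2,4,10}
'b' @ 1: {1,11}  ✓accept
'a' @ 2: {}  — no active states
rest 'dccaccbbcb' ignored (set empty)
end set {} — state 1 not in

Answer: REJECT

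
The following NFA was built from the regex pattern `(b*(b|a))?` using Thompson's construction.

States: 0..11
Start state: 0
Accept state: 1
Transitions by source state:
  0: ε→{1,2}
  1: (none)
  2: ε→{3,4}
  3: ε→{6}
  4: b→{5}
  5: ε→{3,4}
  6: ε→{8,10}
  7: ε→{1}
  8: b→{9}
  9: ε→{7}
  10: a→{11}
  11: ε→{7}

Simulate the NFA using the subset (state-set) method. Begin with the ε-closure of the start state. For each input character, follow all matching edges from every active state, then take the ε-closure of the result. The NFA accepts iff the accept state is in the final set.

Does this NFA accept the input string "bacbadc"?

Answer: REJECT

Steps:
start: ε-closure({0}) = {0,1,2,3,4,6,8,10}
'b' @ 1: {1,3,4,5,6,7,8,9,10}  [accepting]
'a' @ 2: {1,7,11}  [accepting]
'c' @ 3: {}  — no active states
rest 'badc' ignored (set empty)
final: {}; accept 1 not in set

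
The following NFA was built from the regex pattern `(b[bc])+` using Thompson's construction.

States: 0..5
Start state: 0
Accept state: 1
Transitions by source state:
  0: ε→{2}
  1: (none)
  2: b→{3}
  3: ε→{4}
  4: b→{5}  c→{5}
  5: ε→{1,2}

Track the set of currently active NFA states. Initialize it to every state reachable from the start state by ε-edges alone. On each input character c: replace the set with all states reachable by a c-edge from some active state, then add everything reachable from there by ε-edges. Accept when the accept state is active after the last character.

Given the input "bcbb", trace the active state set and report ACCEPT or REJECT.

Answer: ACCEPT

Trace:
start: ε-closure({0}) = {0,2}
'b' @ 1: {3,4}
'c' @ 2: {1,2,5}  (accept∈set)
'b' @ 3: {3,4}
'b' @ 4: {1,2,5}  (accept∈set)
end set {1,2,5} — state 1 in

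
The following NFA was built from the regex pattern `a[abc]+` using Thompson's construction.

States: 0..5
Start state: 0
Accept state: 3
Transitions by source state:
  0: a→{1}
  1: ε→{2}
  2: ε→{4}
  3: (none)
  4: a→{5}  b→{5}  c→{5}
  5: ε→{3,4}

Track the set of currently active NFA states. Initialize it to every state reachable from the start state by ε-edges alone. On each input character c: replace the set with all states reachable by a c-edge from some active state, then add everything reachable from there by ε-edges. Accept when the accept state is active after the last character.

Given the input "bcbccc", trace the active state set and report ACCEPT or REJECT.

Answer: REJECT

Trace:
initial (ε-close {0}): {0}
'b' @ 1: {}  — no active states
rest 'cbccc' ignored (set empty)
final: {}; accept 3 not in set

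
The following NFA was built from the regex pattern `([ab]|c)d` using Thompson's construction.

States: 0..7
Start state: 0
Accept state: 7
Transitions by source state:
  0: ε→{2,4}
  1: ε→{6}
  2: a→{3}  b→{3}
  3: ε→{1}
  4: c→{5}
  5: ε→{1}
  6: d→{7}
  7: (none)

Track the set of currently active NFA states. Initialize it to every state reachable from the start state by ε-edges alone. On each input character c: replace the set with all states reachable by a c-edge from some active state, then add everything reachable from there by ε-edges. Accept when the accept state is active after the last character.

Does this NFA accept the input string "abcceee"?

Answer: REJECT

Trace:
S₀ = ε-closure({0}) = {0,2,4}
'a' @ 1: {1,3,6}
'b' @ 2: {}  — dead — no transitions
rest 'cceee' ignored (set empty)
final: {}; accept 7 not in set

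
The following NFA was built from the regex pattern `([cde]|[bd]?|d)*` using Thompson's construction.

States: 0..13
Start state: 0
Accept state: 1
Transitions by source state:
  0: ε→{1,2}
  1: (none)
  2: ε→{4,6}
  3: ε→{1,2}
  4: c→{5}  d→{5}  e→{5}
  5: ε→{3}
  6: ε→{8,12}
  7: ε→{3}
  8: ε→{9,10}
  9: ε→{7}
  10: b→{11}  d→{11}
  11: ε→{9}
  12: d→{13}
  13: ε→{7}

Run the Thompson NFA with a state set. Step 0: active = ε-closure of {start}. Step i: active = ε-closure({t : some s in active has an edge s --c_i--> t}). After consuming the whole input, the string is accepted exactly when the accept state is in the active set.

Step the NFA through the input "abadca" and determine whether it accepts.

initial (ε-close {0}): {0,1,2,3,4,6,7,8,9,10,12}
'a' @ 1: {}  — dead — no transitions
rest 'badca' ignored (set empty)
final: {}; accept 1 not in set

Answer: REJECT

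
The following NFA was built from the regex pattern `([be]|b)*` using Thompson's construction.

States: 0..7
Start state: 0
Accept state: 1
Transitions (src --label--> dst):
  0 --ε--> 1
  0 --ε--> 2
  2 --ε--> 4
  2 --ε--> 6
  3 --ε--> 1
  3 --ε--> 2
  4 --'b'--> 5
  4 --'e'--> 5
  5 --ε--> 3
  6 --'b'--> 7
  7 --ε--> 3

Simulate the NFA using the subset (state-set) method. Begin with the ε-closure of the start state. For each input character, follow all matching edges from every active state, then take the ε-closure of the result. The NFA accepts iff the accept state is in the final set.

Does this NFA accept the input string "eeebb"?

S₀ = ε-closure({0}) = {0,1,2,4,6}
'e' @ 1: {1,2,3,4,5,6}  ✓accept
'e' @ 2: {1,2,3,4,5,6}  ✓accept
'e' @ 3: {1,2,3,4,5,6}  ✓accept
'b' @ 4: {1,2,3,4,5,6,7}  ✓accept
'b' @ 5: {1,2,3,4,5,6,7}  ✓accept
final: {1,2,3,4,5,6,7}; accept 1 in set

Answer: ACCEPT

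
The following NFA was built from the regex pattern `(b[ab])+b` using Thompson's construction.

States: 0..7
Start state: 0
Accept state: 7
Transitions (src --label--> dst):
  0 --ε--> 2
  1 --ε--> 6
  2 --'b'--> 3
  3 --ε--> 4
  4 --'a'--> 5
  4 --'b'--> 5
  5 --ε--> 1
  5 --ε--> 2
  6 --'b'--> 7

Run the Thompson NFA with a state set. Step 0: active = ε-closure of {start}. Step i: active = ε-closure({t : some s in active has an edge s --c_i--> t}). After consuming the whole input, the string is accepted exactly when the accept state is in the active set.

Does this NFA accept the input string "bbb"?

Answer: ACCEPT

Steps:
S₀ = ε-closure({0}) = {0,2}
'b' @ 1: {3,4}
'b' @ 2: {1,2,5,6}
'b' @ 3: {3,4,7}  (accept∈set)
end set {3,4,7} — state 7 in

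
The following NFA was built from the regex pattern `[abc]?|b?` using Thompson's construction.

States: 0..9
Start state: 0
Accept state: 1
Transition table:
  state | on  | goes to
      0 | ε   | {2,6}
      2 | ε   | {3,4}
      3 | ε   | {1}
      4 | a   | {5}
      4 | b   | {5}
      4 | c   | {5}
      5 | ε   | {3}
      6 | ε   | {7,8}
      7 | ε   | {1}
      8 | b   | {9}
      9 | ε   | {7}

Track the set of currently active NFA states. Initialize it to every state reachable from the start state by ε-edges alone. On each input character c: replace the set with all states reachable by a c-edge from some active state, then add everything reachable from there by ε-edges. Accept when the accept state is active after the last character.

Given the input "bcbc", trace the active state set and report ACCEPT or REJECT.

Answer: REJECT

Trace:
start: ε-closure({0}) = {0,1,2,3,4,6,7,8}
'b' @ 1: {1,3,5,7,9}  (accept∈set)
'c' @ 2: {}  — state set empty
rest 'bc' ignored (set empty)
end set {} — state 1 not in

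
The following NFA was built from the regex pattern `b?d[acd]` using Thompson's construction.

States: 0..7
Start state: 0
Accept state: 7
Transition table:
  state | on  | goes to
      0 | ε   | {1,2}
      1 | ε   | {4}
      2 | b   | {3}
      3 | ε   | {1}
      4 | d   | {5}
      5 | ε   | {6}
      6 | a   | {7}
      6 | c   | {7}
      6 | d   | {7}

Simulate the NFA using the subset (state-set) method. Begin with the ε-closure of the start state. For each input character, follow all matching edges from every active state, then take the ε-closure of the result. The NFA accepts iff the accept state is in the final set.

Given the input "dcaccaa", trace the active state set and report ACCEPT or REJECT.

Answer: REJECT

Trace:
S₀ = ε-closure({0}) = {0,1,2,4}
'd' @ 1: {5,6}
'c' @ 2: {7}  ✓accept
'a' @ 3: {}  — dead — no transitions
rest 'ccaa' ignored (set empty)
final: {}; accept 7 not in set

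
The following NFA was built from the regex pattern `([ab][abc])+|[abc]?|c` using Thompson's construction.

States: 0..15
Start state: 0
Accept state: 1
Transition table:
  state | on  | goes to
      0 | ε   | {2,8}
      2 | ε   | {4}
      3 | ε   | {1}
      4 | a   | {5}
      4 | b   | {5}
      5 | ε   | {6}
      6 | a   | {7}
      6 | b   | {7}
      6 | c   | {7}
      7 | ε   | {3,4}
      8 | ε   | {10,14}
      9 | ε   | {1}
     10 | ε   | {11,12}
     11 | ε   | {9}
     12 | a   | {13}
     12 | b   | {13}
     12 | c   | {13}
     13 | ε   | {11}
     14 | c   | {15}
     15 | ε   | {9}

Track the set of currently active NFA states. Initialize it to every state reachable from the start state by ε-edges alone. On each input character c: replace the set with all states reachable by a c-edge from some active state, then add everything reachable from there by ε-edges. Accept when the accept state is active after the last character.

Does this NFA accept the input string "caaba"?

start: ε-closure({0}) = {0,1,2,4,8,9,10,11,12,14}
'c' @ 1: {1,9,11,13,15}  (accept∈set)
'a' @ 2: {}  — no active states
rest 'aba' ignored (set empty)
final: {}; accept 1 not in set

Answer: REJECT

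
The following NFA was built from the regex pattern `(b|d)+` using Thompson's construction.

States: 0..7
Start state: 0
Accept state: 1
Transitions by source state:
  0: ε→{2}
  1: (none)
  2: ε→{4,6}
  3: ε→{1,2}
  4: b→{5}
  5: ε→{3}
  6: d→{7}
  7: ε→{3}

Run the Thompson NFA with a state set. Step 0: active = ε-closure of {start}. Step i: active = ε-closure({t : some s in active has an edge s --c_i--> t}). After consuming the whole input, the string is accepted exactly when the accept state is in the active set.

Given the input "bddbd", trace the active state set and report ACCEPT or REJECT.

Answer: ACCEPT

Trace:
start: ε-closure({0}) = {0,2,4,6}
'b' @ 1: {1,2,3,4,5,6}  [accepting]
'd' @ 2: {1,2,3,4,6,7}  [accepting]
'd' @ 3: {1,2,3,4,6,7}  [accepting]
'b' @ 4: {1,2,3,4,5,6}  [accepting]
'd' @ 5: {1,2,3,4,6,7}  [accepting]
end set {1,2,3,4,6,7} — state 1 in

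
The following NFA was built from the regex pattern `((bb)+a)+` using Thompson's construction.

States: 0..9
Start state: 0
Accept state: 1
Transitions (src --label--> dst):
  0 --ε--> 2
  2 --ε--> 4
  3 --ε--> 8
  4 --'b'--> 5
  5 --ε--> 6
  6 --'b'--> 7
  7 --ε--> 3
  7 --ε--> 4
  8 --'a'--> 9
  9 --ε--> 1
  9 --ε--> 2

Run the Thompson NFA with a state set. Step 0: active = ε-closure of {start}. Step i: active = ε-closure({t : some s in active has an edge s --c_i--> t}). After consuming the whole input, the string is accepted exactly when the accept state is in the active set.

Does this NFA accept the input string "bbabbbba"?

Answer: ACCEPT

Steps:
initial (ε-close {0}): {0,2,4}
'b' @ 1: {5,6}
'b' @ 2: {3,4,7,8}
'a' @ 3: {1,2,4,9}  (accept∈set)
'b' @ 4: {5,6}
'b' @ 5: {3,4,7,8}
'b' @ 6: {5,6}
'b' @ 7: {3,4,7,8}
'a' @ 8: {1,2,4,9}  (accept∈set)
end set {1,2,4,9} — state 1 in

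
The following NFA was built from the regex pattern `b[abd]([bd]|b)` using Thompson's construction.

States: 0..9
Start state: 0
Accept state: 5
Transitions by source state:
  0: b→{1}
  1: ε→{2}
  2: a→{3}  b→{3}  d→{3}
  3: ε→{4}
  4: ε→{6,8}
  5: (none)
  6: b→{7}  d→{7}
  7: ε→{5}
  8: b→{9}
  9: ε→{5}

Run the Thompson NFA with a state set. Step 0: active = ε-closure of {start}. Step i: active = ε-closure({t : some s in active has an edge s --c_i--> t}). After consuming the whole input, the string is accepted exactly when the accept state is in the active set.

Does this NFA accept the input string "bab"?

Answer: ACCEPT

Derivation:
S₀ = ε-closure({0}) = {0}
'b' @ 1: {1,2}
'a' @ 2: {3,4,6,8}
'b' @ 3: {5,7,9}  ✓accept
end set {5,7,9} — state 5 in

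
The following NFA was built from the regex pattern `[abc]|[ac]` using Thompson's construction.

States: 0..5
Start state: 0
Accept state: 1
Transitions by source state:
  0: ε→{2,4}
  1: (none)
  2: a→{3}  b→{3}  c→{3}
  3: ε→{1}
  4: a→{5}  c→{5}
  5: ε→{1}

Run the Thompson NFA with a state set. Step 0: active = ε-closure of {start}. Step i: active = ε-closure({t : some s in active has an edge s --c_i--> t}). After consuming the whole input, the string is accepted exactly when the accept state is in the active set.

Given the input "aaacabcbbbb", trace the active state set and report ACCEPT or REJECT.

Answer: REJECT

Steps:
initial (ε-close {0}): {0,2,4}
'a' @ 1: {1,3,5}  (accept∈set)
'a' @ 2: {}  — state set empty
rest 'acabcbbbb' ignored (set empty)
final: {}; accept 1 not in set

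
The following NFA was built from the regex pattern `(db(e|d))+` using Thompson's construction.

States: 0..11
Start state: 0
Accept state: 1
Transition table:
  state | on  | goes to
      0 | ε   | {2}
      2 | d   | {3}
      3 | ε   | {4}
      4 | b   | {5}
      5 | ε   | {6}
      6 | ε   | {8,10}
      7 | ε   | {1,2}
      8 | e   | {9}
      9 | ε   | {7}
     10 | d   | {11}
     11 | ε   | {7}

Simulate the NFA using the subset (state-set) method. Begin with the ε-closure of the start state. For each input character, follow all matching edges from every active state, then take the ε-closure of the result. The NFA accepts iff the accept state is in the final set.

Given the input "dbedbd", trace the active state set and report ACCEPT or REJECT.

Answer: ACCEPT

Trace:
initial (ε-close {0}): {0,2}
'd' @ 1: {3,4}
'b' @ 2: {5,6,8,10}
'e' @ 3: {1,2,7,9}  ✓accept
'd' @ 4: {3,4}
'b' @ 5: {5,6,8,10}
'd' @ 6: {1,2,7,11}  ✓accept
end set {1,2,7,11} — state 1 in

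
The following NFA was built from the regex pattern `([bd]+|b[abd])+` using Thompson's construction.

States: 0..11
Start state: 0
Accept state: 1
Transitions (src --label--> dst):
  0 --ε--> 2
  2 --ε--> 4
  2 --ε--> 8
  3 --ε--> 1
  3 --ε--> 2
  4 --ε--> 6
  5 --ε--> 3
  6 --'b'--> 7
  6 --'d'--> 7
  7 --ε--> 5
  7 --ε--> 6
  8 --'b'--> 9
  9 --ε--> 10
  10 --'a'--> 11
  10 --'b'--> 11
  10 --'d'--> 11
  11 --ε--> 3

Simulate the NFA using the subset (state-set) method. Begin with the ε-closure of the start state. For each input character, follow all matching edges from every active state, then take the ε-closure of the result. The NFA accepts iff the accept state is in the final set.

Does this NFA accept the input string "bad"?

S₀ = ε-closure({0}) = {0,2,4,6,8}
'b' @ 1: {1,2,3,4,5,6,7,8,9,10}  [accepting]
'a' @ 2: {1,2,3,4,6,8,11}  [accepting]
'd' @ 3: {1,2,3,4,5,6,7,8}  [accepting]
final: {1,2,3,4,5,6,7,8}; accept 1 in set

Answer: ACCEPT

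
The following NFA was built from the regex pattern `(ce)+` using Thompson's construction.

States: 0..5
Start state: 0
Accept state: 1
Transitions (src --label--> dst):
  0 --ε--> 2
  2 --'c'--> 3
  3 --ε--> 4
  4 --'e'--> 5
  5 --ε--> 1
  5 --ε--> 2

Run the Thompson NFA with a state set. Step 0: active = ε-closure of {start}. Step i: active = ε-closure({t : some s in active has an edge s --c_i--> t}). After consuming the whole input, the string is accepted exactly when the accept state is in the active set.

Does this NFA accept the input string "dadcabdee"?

Answer: REJECT

Derivation:
S₀ = ε-closure({0}) = {0,2}
'd' @ 1: {}  — dead — no transitions
rest 'adcabdee' ignored (set empty)
final: {}; accept 1 not in set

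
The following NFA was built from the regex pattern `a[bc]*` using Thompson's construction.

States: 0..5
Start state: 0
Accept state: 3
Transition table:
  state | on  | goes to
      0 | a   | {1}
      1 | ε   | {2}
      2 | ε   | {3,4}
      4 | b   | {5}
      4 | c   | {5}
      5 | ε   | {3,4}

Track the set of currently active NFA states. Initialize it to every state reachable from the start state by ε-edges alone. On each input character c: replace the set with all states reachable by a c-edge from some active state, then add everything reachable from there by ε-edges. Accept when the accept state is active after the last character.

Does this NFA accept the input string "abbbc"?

Answer: ACCEPT

Derivation:
S₀ = ε-closure({0}) = {0}
'a' @ 1: {1,2,3,4}  ✓accept
'b' @ 2: {3,4,5}  ✓accept
'b' @ 3: {3,4,5}  ✓accept
'b' @ 4: {3,4,5}  ✓accept
'c' @ 5: {3,4,5}  ✓accept
after full input: {3,4,5}  (accept=3 in)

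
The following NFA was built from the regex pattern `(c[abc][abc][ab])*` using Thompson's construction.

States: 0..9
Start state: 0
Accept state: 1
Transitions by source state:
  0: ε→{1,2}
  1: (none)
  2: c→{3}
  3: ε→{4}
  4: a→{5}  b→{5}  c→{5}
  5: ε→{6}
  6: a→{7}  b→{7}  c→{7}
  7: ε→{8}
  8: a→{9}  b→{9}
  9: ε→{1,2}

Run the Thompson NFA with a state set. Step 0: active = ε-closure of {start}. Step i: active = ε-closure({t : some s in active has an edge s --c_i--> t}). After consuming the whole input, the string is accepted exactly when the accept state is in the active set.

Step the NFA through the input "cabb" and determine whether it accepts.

Answer: ACCEPT

Steps:
start: ε-closure({0}) = {0,1,2}
'c' @ 1: {3,4}
'a' @ 2: {5,6}
'b' @ 3: {7,8}
'b' @ 4: {1,2,9}  [accepting]
after full input: {1,2,9}  (accept=1 in)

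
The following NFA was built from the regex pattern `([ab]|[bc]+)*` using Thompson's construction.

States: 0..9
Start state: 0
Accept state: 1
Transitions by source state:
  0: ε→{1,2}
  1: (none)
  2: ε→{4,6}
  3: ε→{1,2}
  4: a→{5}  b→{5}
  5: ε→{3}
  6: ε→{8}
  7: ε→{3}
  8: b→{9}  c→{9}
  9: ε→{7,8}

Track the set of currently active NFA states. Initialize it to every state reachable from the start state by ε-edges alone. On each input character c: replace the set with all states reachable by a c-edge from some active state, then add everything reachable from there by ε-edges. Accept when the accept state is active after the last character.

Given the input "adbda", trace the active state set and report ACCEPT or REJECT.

Answer: REJECT

Steps:
S₀ = ε-closure({0}) = {0,1,2,4,6,8}
'a' @ 1: {1,2,3,4,5,6,8}  [accepting]
'd' @ 2: {}  — no active states
rest 'bda' ignored (set empty)
after full input: {}  (accept=1 not in)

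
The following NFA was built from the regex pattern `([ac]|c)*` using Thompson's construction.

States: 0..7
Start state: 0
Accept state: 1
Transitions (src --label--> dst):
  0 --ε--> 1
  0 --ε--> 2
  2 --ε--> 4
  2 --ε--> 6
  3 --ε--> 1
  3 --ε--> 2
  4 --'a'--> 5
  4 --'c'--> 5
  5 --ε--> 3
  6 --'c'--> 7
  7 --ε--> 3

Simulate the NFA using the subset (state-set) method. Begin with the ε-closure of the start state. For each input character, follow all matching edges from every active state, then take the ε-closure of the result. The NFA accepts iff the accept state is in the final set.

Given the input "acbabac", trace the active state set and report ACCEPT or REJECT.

Answer: REJECT

Derivation:
S₀ = ε-closure({0}) = {0,1,2,4,6}
'a' @ 1: {1,2,3,4,5,6}  [accepting]
'c' @ 2: {1,2,3,4,5,6,7}  [accepting]
'b' @ 3: {}  — no active states
rest 'abac' ignored (set empty)
after full input: {}  (accept=1 not in)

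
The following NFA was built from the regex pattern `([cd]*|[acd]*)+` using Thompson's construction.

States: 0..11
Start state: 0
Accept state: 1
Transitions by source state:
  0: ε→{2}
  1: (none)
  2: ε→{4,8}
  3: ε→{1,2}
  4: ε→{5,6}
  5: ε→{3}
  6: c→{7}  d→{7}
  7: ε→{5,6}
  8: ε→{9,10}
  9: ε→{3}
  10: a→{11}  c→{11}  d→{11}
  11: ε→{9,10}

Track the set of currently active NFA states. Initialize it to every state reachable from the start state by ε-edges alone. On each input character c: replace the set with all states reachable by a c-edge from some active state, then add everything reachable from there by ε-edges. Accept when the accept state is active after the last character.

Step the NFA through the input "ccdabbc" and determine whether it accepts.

start: ε-closure({0}) = {0,1,2,3,4,5,6,8,9,10}
'c' @ 1: {1,2,3,4,5,6,7,8,9,10,11}  [accepting]
'c' @ 2: {1,2,3,4,5,6,7,8,9,10,11}  [accepting]
'd' @ 3: {1,2,3,4,5,6,7,8,9,10,11}  [accepting]
'a' @ 4: {1,2,3,4,5,6,8,9,10,11}  [accepting]
'b' @ 5: {}  — dead — no transitions
rest 'bc' ignored (set empty)
final: {}; accept 1 not in set

Answer: REJECT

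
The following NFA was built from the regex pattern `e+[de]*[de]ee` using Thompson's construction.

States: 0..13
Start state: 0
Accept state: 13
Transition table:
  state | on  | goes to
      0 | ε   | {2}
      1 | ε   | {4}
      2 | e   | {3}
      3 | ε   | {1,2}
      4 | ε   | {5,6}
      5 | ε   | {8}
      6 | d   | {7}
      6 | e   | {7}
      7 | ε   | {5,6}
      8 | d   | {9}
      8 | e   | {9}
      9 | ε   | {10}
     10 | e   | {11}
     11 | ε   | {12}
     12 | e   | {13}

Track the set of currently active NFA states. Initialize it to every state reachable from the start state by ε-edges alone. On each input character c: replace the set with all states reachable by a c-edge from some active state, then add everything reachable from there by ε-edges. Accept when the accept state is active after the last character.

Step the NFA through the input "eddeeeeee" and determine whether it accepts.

S₀ = ε-closure({0}) = {0,2}
'e' @ 1: {1,2,3,4,5,6,8}
'd' @ 2: {5,6,7,8,9,10}
'd' @ 3: {5,6,7,8,9,10}
'e' @ 4: {5,6,7,8,9,10,11,12}
'e' @ 5: {5,6,7,8,9,10,11,12,13}  (accept∈set)
'e' @ 6: {5,6,7,8,9,10,11,12,13}  (accept∈set)
'e' @ 7: {5,6,7,8,9,10,11,12,13}  (accept∈set)
'e' @ 8: {5,6,7,8,9,10,11,12,13}  (accept∈set)
'e' @ 9: {5,6,7,8,9,10,11,12,13}  (accept∈set)
after full input: {5,6,7,8,9,10,11,12,13}  (accept=13 in)

Answer: ACCEPT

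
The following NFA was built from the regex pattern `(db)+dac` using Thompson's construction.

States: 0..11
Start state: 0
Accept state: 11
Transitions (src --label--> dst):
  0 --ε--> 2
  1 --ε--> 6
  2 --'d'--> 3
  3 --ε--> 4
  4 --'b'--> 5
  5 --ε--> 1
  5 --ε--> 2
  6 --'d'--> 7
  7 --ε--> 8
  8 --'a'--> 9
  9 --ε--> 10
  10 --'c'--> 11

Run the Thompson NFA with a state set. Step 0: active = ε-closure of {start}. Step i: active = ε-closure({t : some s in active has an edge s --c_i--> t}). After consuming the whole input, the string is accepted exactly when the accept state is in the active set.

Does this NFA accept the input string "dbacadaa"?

Answer: REJECT

Steps:
initial (ε-close {0}): {0,2}
'd' @ 1: {3,4}
'b' @ 2: {1,2,5,6}
'a' @ 3: {}  — state set empty
rest 'cadaa' ignored (set empty)
final: {}; accept 11 not in set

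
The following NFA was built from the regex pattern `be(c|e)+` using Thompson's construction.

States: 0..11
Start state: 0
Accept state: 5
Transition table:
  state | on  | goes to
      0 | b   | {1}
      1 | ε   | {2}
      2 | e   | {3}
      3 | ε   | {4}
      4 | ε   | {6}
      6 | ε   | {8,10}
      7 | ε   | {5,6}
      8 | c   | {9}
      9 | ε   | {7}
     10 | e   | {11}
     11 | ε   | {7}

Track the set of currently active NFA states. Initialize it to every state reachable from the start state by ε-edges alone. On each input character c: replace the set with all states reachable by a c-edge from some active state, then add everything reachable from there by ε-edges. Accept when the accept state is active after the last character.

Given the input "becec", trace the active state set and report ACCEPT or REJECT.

initial (ε-close {0}): {0}
'b' @ 1: {1,2}
'e' @ 2: {3,4,6,8,10}
'c' @ 3: {5,6,7,8,9,10}  (accept∈set)
'e' @ 4: {5,6,7,8,10,11}  (accept∈set)
'c' @ 5: {5,6,7,8,9,10}  (accept∈set)
after full input: {5,6,7,8,9,10}  (accept=5 in)

Answer: ACCEPT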